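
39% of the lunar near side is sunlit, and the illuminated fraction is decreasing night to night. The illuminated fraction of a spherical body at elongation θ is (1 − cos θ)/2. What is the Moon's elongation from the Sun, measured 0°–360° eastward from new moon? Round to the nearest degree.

283°

cos θ = 1 − 2f = 0.220, giving a principal value of 77.3°.
Waning ⇒ past full, so θ = 360° − 77.3° = 282.7°.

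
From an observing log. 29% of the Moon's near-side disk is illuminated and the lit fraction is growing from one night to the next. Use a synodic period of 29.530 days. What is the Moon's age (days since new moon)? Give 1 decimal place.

5.3 days

cos θ = 1 − 2f = 0.420, giving a principal value of 65.2°.
The Moon is waxing (0°–180°), so θ = 65.2° directly.
Age = 29.530 × 65.2°/360° ≈ 5.35 days.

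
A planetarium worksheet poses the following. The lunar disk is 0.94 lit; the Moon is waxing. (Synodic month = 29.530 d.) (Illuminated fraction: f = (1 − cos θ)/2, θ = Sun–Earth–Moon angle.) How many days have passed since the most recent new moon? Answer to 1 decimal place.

From f = (1 − cos θ)/2: cos θ = 1 − 2×0.94 = -0.880; arccos → 151.6°.
The Moon is waxing (0°–180°), so θ = 151.6° directly.
Age = 29.530 × 151.6°/360° ≈ 12.44 days.

12.4 days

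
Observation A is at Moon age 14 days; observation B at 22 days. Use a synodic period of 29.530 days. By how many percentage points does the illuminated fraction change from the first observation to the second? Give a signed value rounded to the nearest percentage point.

-48 percentage points

θ₁ = 360° × 14/29.530 = 170.7°, f₁ = (1 − cos θ₁)/2 = 0.993.
θ₂ = 360° × 22/29.530 = 268.2°, f₂ = (1 − cos θ₂)/2 = 0.516.
Change = f₂ − f₁ = -0.478 → -48 percentage points.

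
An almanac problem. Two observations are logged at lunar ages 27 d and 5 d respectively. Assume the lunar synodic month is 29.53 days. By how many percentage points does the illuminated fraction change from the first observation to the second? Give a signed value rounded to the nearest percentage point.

θ₁ = 360° × 27/29.53 = 329.2°, f₁ = (1 − cos θ₁)/2 = 0.071.
θ₂ = 360° × 5/29.53 = 61.0°, f₂ = (1 − cos θ₂)/2 = 0.257.
Change = f₂ − f₁ = +0.187 → +19 percentage points.

+19 pp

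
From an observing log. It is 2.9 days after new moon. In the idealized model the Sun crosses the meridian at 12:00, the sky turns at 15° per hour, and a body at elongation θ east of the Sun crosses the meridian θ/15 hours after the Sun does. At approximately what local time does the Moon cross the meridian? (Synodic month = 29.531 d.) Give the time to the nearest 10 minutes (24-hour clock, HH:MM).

Elongation θ = 360° × 2.9/29.531 ≈ 35.4°.
At 15° of sky rotation per hour, 35.4° corresponds to a 2.36 h lag.
12:00 + 2.357 h ≈ 14:21 → 14:20 to the nearest ten minutes.

14:20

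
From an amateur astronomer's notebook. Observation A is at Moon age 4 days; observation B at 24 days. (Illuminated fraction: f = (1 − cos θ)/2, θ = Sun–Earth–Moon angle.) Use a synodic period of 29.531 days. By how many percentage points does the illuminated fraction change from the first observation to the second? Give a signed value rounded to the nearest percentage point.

First observation: θ = 360°·4/29.531 = 48.8°, so f = 0.170.
Second observation: θ = 292.6°, f = 0.308.
Δf = 0.308 − 0.170 = +0.138, i.e. +14 pp.

+14 pp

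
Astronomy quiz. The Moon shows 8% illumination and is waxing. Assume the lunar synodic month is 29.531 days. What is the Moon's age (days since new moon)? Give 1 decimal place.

Invert f = (1 − cos θ)/2 to get cos θ = 1 − 2(0.08) = 0.840, hence θ₀ = arccos 0.840 = 32.9°.
The Moon is waxing (0°–180°), so θ = 32.9° directly.
At 360°/29.531 d per day, 32.9° corresponds to 2.70 days.

2.7 days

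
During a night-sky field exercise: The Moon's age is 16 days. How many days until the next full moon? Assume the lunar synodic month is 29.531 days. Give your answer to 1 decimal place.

Full moon is 0.5 of the way through the cycle: age 0.5 × 29.531 = 14.765 d.
This lunation's full moon (14.765 d) has passed, so add one period: 44.296 − 16 = 28.296 days.

28.3 days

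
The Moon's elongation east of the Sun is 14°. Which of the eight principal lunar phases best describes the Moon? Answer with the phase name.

new moon

14° lies in the new moon sector of the 8-phase cycle.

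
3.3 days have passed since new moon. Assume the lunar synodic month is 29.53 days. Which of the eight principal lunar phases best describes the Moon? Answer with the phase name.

θ ≈ 360° × 3.3/29.53 = 40°, which falls in the waxing crescent sector.

waxing crescent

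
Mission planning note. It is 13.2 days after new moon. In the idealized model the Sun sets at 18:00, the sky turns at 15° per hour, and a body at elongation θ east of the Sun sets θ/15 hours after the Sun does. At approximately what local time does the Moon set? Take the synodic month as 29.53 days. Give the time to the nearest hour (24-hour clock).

05:00

The Moon has covered 13.2/29.53 of its cycle, so θ ≈ 360° × 13.2/29.53 = 160.9°.
Delay after the Sun = 160.9° / (15°/h) ≈ 10.73 h.
18:00 + 10.73 h ≈ 04:44 → 05:00 to the nearest hour.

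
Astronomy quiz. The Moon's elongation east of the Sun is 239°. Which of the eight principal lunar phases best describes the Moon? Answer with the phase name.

The waning gibbous sector spans roughly 202°–248°; 239° falls inside it.

waning gibbous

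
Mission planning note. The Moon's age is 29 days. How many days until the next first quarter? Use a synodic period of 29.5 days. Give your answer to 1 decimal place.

7.9 days

First quarter occurs at elongation 90°, i.e. at age 29.5 × 90/360 = 7.375 d.
This lunation's first quarter (7.375 d) has passed, so add one period: 36.875 − 29 = 7.875 days.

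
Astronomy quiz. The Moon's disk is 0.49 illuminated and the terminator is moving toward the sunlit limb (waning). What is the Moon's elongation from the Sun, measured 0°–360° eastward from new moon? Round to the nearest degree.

cos θ = 1 − 2f = 0.020, giving a principal value of 88.9°.
A waning Moon lies in 180°–360°, so θ = 360° − 88.9° = 271.1°.

271°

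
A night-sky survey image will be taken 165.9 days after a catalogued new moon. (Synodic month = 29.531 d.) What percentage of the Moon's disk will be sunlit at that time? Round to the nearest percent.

87%

165.9/29.531 = 5.618 lunations, so 5 complete cycles and 18.25 d into the next.
Phase angle: θ = 360°·(18.25 d)/(29.531 d) = 222.4°.
Illuminated fraction = (1 − cos 222.4°)/2 = (1 − (-0.738))/2 ≈ 0.869, so 87%.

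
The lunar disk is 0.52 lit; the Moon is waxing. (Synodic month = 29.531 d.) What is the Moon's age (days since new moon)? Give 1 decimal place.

From f = (1 − cos θ)/2: cos θ = 1 − 2×0.52 = -0.040; arccos → 92.3°.
Waxing ⇒ before full, so θ = 92.3°.
Age = 29.531 × 92.3°/360° ≈ 7.57 days.

7.6 days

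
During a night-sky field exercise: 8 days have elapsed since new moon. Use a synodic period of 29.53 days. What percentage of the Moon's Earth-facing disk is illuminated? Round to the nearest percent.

Phase angle: θ = 360°·(8 d)/(29.53 d) = 97.5°.
cos 97.5° = (-0.131), so f = (1 − (-0.131))/2 = 0.566, so 57%.

57%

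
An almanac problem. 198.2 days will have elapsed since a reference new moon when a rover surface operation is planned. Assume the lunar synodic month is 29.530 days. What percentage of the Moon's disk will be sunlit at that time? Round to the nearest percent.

Reduce mod P: 198.2 − 6×29.530 = 21.02 d into the current lunation.
Elongation θ = 360° × 21.02/29.530 ≈ 256.3°.
cos 256.3° = (-0.238), so f = (1 − (-0.238))/2 = 0.619, so 62%.

62%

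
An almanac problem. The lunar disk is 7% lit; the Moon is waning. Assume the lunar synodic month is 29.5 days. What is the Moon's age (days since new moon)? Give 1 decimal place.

From f = (1 − cos θ)/2: cos θ = 1 − 2×0.07 = 0.860; arccos → 30.7°.
Waning ⇒ past full, so θ = 360° − 30.7° = 329.3°.
That fraction of the synodic month is 329.3/360 × 29.5 d ≈ 26.99 d.

27.0 days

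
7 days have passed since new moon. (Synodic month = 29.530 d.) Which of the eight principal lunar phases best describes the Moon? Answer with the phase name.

At 7/29.530 of the cycle, θ ≈ 85° — the first quarter range.

first quarter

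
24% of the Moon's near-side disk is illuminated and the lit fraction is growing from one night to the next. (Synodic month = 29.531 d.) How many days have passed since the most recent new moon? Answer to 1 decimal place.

cos θ = 1 − 2f = 0.520, giving a principal value of 58.7°.
Waxing ⇒ before full, so θ = 58.7°.
Age = 29.531 × 58.7°/360° ≈ 4.81 days.

4.8 days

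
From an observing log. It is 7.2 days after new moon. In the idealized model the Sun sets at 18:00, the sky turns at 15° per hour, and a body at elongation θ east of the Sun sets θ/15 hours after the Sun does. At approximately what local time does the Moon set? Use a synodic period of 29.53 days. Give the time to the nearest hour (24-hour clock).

00:00

Elongation θ = 360° × 7.2/29.53 ≈ 87.8°.
Delay after the Sun = 87.8° / (15°/h) ≈ 5.85 h.
18:00 + 5.85 h ≈ 23:51 → 00:00 to the nearest hour.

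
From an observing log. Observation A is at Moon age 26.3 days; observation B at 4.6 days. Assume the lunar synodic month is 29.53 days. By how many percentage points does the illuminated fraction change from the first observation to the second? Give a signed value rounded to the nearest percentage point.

First observation: θ = 360°·26.3/29.53 = 320.6°, so f = 0.114.
Second observation: θ = 56.1°, f = 0.221.
Δf = 0.221 − 0.114 = +0.107, i.e. +11 pp.

+11 pp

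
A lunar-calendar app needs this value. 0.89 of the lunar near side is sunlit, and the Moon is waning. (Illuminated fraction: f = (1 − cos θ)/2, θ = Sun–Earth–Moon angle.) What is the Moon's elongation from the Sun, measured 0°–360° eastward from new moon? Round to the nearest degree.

Invert f = (1 − cos θ)/2 to get cos θ = 1 − 2(0.89) = -0.780, hence θ₀ = arccos -0.780 = 141.3°.
Since the Moon is past full (waning), take the reflex angle: θ = 360° − 141.3° = 218.7°.

219°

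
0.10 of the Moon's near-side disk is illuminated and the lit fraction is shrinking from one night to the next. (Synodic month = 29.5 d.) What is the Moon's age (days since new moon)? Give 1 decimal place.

cos θ = 1 − 2f = 0.800, giving a principal value of 36.9°.
Waning ⇒ past full, so θ = 360° − 36.9° = 323.1°.
Age = 29.5 × 323.1°/360° ≈ 26.48 days.

26.5 days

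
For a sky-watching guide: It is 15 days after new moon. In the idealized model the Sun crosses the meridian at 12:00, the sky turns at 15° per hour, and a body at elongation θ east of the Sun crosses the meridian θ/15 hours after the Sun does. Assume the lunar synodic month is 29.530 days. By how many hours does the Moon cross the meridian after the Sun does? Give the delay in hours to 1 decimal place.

12.2 h

Elongation θ = 360° × 15/29.530 ≈ 182.9°.
At 15° of sky rotation per hour, 182.9° corresponds to a 12.19 h lag.
So the Moon crosses the meridian 12.19 h after the Sun.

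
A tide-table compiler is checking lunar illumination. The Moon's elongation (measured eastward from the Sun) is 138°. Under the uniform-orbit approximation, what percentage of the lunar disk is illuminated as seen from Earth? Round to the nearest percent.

f = (1 − cos 138°)/2 = (1 − (-0.743))/2 ≈ 0.872, i.e. 87%.

87%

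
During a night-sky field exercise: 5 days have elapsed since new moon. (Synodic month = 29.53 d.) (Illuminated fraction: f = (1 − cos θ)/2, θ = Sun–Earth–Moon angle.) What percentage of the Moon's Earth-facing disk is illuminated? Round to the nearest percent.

Phase angle: θ = 360°·(5 d)/(29.53 d) = 61.0°.
Illuminated fraction = (1 − cos 61.0°)/2 = (1 − 0.485)/2 ≈ 0.257, so 26%.

26%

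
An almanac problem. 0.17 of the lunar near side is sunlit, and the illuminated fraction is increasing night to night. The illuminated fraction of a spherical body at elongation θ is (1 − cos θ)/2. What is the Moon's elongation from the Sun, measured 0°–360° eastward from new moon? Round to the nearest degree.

Invert f = (1 − cos θ)/2 to get cos θ = 1 − 2(0.17) = 0.660, hence θ₀ = arccos 0.660 = 48.7°.
The Moon is waxing (0°–180°), so θ = 48.7° directly.

49°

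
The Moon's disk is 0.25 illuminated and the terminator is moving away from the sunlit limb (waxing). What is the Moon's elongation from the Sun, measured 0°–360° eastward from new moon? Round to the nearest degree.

60°

cos θ = 1 − 2f = 0.500, giving a principal value of 60.0°.
Waxing ⇒ before full, so θ = 60.0°.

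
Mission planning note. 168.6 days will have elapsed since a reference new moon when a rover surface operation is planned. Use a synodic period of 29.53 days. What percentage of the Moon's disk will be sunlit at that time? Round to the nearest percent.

63%

168.6/29.53 = 5.709 lunations, so 5 complete cycles and 20.95 d into the next.
Elongation θ = 360° × 20.95/29.53 ≈ 255.4°.
Illuminated fraction = (1 − cos 255.4°)/2 = (1 − (-0.252))/2 ≈ 0.626, so 63%.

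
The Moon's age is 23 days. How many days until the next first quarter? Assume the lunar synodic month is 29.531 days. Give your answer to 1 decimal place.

First quarter is 0.25 of the way through the cycle: age 0.25 × 29.531 = 7.383 d.
This lunation's first quarter (7.383 d) has passed, so add one period: 36.914 − 23 = 13.914 days.

13.9 days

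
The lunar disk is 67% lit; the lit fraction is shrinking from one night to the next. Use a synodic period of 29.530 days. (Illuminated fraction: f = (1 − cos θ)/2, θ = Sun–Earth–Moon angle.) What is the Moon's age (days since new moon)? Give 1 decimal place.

From f = (1 − cos θ)/2: cos θ = 1 − 2×0.67 = -0.340; arccos → 109.9°.
A waning Moon lies in 180°–360°, so θ = 360° − 109.9° = 250.1°.
At 360°/29.530 d per day, 250.1° corresponds to 20.52 days.

20.5 days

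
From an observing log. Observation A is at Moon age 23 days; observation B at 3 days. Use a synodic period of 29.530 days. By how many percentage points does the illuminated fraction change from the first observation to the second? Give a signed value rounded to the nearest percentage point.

-31 pp

θ₁ = 360° × 23/29.530 = 280.4°, f₁ = (1 − cos θ₁)/2 = 0.410.
θ₂ = 360° × 3/29.530 = 36.6°, f₂ = (1 − cos θ₂)/2 = 0.098.
Change = f₂ − f₁ = -0.311 → -31 percentage points.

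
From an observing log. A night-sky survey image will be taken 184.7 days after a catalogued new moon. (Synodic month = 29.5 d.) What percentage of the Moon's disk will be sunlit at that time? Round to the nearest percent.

Reduce mod P: 184.7 − 6×29.5 = 7.70 d into the current lunation.
Phase angle: θ = 360°·(7.70 d)/(29.5 d) = 94.0°.
With cos θ = (-0.069), the lit fraction is (1 − (-0.069))/2 ≈ 0.535, so 53%.

53%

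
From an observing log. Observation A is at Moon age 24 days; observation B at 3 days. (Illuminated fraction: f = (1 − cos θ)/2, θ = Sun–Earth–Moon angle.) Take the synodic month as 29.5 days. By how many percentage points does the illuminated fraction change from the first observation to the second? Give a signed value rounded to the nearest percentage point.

First observation: θ = 360°·24/29.5 = 292.9°, so f = 0.306.
Second observation: θ = 36.6°, f = 0.099.
Δf = 0.099 − 0.306 = -0.207, i.e. -21 pp.

-21 pp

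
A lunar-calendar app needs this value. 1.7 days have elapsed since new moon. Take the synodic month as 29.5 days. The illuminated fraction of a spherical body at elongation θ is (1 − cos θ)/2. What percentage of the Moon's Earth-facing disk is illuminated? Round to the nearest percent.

3%

The Moon has covered 1.7/29.5 of its cycle, so θ ≈ 360° × 1.7/29.5 = 20.7°.
Illuminated fraction = (1 − cos 20.7°)/2 = (1 − 0.935)/2 ≈ 0.032, so 3%.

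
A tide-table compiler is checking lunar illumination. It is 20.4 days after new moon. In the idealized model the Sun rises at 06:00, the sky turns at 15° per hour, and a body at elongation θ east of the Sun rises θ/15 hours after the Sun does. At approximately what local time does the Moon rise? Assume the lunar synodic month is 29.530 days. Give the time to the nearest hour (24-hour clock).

23:00

Elongation θ = 360° × 20.4/29.530 ≈ 248.7°.
At 15° of sky rotation per hour, 248.7° corresponds to a 16.58 h lag.
06:00 + 16.58 h ≈ 22:35 → 23:00 to the nearest hour.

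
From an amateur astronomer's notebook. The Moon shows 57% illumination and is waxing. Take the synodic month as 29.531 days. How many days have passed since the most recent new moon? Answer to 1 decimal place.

From f = (1 − cos θ)/2: cos θ = 1 − 2×0.57 = -0.140; arccos → 98.0°.
Before full moon the principal value applies: θ = 98.0°.
At 360°/29.531 d per day, 98.0° corresponds to 8.04 days.

8.0 days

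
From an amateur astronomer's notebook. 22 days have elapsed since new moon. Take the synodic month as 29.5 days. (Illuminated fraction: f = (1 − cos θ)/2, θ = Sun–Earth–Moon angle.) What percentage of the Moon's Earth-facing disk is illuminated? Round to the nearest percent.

51%

Phase angle: θ = 360°·(22 d)/(29.5 d) = 268.5°.
With cos θ = (-0.027), the lit fraction is (1 − (-0.027))/2 ≈ 0.513, so 51%.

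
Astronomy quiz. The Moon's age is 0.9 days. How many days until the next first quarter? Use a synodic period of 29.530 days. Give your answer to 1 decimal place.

6.5 days

First quarter is 0.25 of the way through the cycle: age 0.25 × 29.530 = 7.383 d.
So 6.483 days remain (7.383 − 0.9).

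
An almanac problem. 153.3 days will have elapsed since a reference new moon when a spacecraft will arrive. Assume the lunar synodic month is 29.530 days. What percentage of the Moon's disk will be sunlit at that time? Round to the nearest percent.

Reduce mod P: 153.3 − 5×29.530 = 5.65 d into the current lunation.
Phase angle: θ = 360°·(5.65 d)/(29.530 d) = 68.9°.
With cos θ = 0.360, the lit fraction is (1 − 0.360)/2 ≈ 0.320, so 32%.

32%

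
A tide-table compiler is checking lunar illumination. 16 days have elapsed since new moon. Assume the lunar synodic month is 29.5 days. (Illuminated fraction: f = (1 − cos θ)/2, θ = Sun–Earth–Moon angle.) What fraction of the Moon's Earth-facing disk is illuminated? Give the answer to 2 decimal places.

The Moon has covered 16/29.5 of its cycle, so θ ≈ 360° × 16/29.5 = 195.3°.
Illuminated fraction = (1 − cos 195.3°)/2 = (1 − (-0.965))/2 ≈ 0.982.

0.98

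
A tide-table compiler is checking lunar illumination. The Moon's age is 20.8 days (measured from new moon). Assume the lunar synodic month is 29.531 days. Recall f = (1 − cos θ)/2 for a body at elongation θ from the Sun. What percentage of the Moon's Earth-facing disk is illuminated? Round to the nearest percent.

64%

The Moon has covered 20.8/29.531 of its cycle, so θ ≈ 360° × 20.8/29.531 = 253.6°.
Illuminated fraction = (1 − cos 253.6°)/2 = (1 − (-0.283))/2 ≈ 0.641, so 64%.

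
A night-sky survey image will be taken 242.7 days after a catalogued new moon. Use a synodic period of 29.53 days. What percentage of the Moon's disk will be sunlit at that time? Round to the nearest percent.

Reduce mod P: 242.7 − 8×29.53 = 6.46 d into the current lunation.
The Moon has covered 6.46/29.53 of its cycle, so θ ≈ 360° × 6.46/29.53 = 78.8°.
With cos θ = 0.195, the lit fraction is (1 − 0.195)/2 ≈ 0.402, so 40%.

40%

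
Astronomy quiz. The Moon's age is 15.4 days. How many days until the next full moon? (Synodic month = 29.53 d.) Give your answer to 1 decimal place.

28.9 days

Full moon occurs at elongation 180°, i.e. at age 29.53 × 180/360 = 14.765 d.
This lunation's full moon (14.765 d) has passed, so add one period: 44.295 − 15.4 = 28.895 days.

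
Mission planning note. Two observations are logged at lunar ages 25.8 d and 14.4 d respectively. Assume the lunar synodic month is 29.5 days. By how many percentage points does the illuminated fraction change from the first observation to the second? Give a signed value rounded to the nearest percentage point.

First observation: θ = 360°·25.8/29.5 = 314.8°, so f = 0.147.
Second observation: θ = 175.7°, f = 0.999.
Δf = 0.999 − 0.147 = +0.851, i.e. +85 pp.

+85 percentage points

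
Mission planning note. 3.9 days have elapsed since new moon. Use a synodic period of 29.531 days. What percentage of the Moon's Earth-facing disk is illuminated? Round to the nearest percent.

The Moon has covered 3.9/29.531 of its cycle, so θ ≈ 360° × 3.9/29.531 = 47.5°.
Illuminated fraction = (1 − cos 47.5°)/2 = (1 − 0.675)/2 ≈ 0.162, so 16%.

16%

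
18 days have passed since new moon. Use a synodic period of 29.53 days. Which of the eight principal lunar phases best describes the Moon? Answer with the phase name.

At 18/29.53 of the cycle, θ ≈ 219° — the waning gibbous range.

waning gibbous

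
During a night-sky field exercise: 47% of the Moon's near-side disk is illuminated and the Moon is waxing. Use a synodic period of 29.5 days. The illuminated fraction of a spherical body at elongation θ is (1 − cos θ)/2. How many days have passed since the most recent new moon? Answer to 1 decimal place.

7.1 days

From f = (1 − cos θ)/2: cos θ = 1 − 2×0.47 = 0.060; arccos → 86.6°.
Waxing ⇒ before full, so θ = 86.6°.
At 360°/29.5 d per day, 86.6° corresponds to 7.09 days.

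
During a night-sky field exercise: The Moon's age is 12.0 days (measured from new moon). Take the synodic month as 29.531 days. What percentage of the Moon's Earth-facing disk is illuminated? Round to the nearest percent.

Elongation θ = 360° × 12.0/29.531 ≈ 146.3°.
Illuminated fraction = (1 − cos 146.3°)/2 = (1 − (-0.832))/2 ≈ 0.916, so 92%.

92%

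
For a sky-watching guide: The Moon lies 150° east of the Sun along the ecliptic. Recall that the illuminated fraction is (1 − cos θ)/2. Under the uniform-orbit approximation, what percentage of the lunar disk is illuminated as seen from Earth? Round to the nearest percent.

93%

Half-versine of 150°: (1 − (-0.866))/2 = 0.933, i.e. 93%.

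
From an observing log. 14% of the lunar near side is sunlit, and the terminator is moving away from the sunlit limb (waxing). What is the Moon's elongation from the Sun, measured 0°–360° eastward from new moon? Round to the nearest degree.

44°

Invert f = (1 − cos θ)/2 to get cos θ = 1 − 2(0.14) = 0.720, hence θ₀ = arccos 0.720 = 43.9°.
The Moon is waxing (0°–180°), so θ = 43.9° directly.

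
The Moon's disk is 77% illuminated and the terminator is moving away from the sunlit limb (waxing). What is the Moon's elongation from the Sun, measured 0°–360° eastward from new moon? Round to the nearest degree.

123°

Invert f = (1 − cos θ)/2 to get cos θ = 1 − 2(0.77) = -0.540, hence θ₀ = arccos -0.540 = 122.7°.
Before full moon the principal value applies: θ = 122.7°.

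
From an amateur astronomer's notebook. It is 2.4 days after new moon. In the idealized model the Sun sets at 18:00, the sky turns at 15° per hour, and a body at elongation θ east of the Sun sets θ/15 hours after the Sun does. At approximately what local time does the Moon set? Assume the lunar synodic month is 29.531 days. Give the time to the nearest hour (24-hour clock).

Phase angle: θ = 360°·(2.4 d)/(29.531 d) = 29.3°.
The Moon trails the Sun by θ/15 = 29.3/15 ≈ 1.95 hours.
18:00 + 1.95 h ≈ 19:57 → 20:00 to the nearest hour.

20:00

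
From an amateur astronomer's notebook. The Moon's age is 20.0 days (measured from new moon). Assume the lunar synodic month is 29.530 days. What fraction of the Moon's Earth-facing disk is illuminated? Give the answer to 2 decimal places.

0.72

The Moon has covered 20.0/29.530 of its cycle, so θ ≈ 360° × 20.0/29.530 = 243.8°.
cos 243.8° = (-0.441), so f = (1 − (-0.441))/2 = 0.721.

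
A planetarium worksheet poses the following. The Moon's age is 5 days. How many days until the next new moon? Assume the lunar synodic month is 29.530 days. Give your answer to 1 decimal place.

One full lunation from the last new moon is 29.530 d; remaining = 29.530 − 5 = 24.530 d.

24.5 days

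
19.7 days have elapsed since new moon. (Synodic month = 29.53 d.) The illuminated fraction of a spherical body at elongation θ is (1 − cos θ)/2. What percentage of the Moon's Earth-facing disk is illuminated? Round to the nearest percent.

The Moon has covered 19.7/29.53 of its cycle, so θ ≈ 360° × 19.7/29.53 = 240.2°.
cos 240.2° = (-0.498), so f = (1 − (-0.498))/2 = 0.749, so 75%.

75%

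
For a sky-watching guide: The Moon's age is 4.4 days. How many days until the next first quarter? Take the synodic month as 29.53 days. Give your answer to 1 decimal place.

First quarter occurs at elongation 90°, i.e. at age 29.53 × 90/360 = 7.383 d.
So 2.983 days remain (7.383 − 4.4).

3.0 days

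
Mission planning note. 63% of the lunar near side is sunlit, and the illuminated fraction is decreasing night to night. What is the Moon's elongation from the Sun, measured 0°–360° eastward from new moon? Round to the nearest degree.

Invert f = (1 − cos θ)/2 to get cos θ = 1 − 2(0.63) = -0.260, hence θ₀ = arccos -0.260 = 105.1°.
A waning Moon lies in 180°–360°, so θ = 360° − 105.1° = 254.9°.

255°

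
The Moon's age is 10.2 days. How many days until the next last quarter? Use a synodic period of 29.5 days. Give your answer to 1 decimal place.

Last quarter is 0.75 of the way through the cycle: age 0.75 × 29.5 = 22.125 d.
So 11.925 days remain (22.125 − 10.2).

11.9 days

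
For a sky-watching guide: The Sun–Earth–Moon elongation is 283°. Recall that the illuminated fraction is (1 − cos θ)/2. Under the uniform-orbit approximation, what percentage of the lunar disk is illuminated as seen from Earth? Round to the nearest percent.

cos 283° = 0.225, so f = (1 − 0.225)/2 = 0.388, i.e. 39%.

39%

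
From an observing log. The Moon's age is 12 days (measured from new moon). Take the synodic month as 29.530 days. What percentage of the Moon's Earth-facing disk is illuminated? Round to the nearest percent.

92%

The Moon has covered 12/29.530 of its cycle, so θ ≈ 360° × 12/29.530 = 146.3°.
cos 146.3° = (-0.832), so f = (1 − (-0.832))/2 = 0.916, so 92%.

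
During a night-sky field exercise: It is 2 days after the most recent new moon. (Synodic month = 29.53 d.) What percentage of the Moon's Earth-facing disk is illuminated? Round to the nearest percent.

The Moon has covered 2/29.53 of its cycle, so θ ≈ 360° × 2/29.53 = 24.4°.
With cos θ = 0.911, the lit fraction is (1 − 0.911)/2 ≈ 0.045, so 4%.

4%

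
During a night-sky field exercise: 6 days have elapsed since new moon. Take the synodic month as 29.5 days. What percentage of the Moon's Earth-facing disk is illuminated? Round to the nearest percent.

Phase angle: θ = 360°·(6 d)/(29.5 d) = 73.2°.
With cos θ = 0.289, the lit fraction is (1 − 0.289)/2 ≈ 0.356, so 36%.

36%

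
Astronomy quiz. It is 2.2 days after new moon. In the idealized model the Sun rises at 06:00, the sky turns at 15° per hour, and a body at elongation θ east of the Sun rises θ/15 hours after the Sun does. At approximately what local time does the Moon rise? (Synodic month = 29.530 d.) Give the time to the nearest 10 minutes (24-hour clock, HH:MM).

07:50

Elongation θ = 360° × 2.2/29.530 ≈ 26.8°.
The Moon trails the Sun by θ/15 = 26.8/15 ≈ 1.79 hours.
06:00 + 1.788 h ≈ 07:47 → 07:50 to the nearest ten minutes.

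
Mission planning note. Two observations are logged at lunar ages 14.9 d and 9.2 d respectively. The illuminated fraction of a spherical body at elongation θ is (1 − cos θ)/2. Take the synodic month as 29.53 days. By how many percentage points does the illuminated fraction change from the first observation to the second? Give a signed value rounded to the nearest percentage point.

-31 percentage points

First observation: θ = 360°·14.9/29.53 = 181.6°, so f = 1.000.
Second observation: θ = 112.2°, f = 0.689.
Δf = 0.689 − 1.000 = -0.311, i.e. -31 pp.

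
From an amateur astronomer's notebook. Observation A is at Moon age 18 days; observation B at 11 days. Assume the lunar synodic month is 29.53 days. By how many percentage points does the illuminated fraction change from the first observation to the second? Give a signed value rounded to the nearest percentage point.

θ₁ = 360° × 18/29.53 = 219.4°, f₁ = (1 − cos θ₁)/2 = 0.886.
θ₂ = 360° × 11/29.53 = 134.1°, f₂ = (1 − cos θ₂)/2 = 0.848.
Change = f₂ − f₁ = -0.038 → -4 percentage points.

-4 percentage points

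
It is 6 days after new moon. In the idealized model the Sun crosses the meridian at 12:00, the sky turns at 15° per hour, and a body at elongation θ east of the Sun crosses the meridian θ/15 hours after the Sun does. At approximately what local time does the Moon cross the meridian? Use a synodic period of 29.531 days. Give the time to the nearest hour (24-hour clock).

17:00

Phase angle: θ = 360°·(6 d)/(29.531 d) = 73.1°.
Delay after the Sun = 73.1° / (15°/h) ≈ 4.88 h.
12:00 + 4.88 h ≈ 16:53 → 17:00 to the nearest hour.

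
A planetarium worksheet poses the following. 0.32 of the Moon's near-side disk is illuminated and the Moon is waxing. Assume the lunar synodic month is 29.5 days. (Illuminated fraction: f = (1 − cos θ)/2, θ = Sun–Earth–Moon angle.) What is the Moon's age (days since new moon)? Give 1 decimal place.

cos θ = 1 − 2f = 0.360, giving a principal value of 68.9°.
The Moon is waxing (0°–180°), so θ = 68.9° directly.
Age = 29.5 × 68.9°/360° ≈ 5.65 days.

5.6 days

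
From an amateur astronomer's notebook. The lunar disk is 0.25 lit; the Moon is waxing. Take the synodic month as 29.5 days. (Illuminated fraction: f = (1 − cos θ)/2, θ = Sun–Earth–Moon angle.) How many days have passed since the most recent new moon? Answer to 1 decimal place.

cos θ = 1 − 2f = 0.500, giving a principal value of 60.0°.
The Moon is waxing (0°–180°), so θ = 60.0° directly.
That fraction of the synodic month is 60.0/360 × 29.5 d ≈ 4.92 d.

4.9 days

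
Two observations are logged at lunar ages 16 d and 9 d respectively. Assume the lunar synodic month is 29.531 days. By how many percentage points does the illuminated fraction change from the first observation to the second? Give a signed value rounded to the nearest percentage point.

-31 percentage points

First observation: θ = 360°·16/29.531 = 195.0°, so f = 0.983.
Second observation: θ = 109.7°, f = 0.669.
Δf = 0.669 − 0.983 = -0.314, i.e. -31 pp.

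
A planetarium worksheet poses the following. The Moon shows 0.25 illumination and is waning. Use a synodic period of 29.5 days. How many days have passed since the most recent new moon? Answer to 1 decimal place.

cos θ = 1 − 2f = 0.500, giving a principal value of 60.0°.
Waning ⇒ past full, so θ = 360° − 60.0° = 300.0°.
That fraction of the synodic month is 300.0/360 × 29.5 d ≈ 24.58 d.

24.6 days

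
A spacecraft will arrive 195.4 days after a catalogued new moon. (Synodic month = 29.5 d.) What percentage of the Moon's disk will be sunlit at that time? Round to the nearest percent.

195.4 d spans 6 complete synodic months (6 × 29.5 = 177.00 d) plus 18.40 d.
Elongation θ = 360° × 18.40/29.5 ≈ 224.5°.
Illuminated fraction = (1 − cos 224.5°)/2 = (1 − (-0.713))/2 ≈ 0.856, so 86%.

86%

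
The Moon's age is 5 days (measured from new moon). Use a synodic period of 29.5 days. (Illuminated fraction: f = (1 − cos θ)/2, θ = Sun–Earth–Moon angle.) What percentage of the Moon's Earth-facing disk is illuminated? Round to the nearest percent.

Elongation θ = 360° × 5/29.5 ≈ 61.0°.
With cos θ = 0.485, the lit fraction is (1 − 0.485)/2 ≈ 0.258, so 26%.

26%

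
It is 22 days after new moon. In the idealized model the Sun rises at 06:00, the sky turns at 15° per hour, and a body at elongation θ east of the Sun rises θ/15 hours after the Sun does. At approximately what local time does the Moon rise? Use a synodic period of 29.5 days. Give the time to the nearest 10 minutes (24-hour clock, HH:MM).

23:50

The Moon has covered 22/29.5 of its cycle, so θ ≈ 360° × 22/29.5 = 268.5°.
The Moon trails the Sun by θ/15 = 268.5/15 ≈ 17.90 hours.
06:00 + 17.898 h ≈ 23:54 → 23:50 to the nearest ten minutes.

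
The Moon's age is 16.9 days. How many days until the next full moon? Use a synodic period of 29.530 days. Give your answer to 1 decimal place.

27.4 days

Full moon occurs at elongation 180°, i.e. at age 29.530 × 180/360 = 14.765 d.
This lunation's full moon (14.765 d) has passed, so add one period: 44.295 − 16.9 = 27.395 days.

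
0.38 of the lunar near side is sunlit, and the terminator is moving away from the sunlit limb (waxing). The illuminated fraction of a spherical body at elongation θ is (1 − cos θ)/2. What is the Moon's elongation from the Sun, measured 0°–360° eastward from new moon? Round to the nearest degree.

76°

From f = (1 − cos θ)/2: cos θ = 1 − 2×0.38 = 0.240; arccos → 76.1°.
The Moon is waxing (0°–180°), so θ = 76.1° directly.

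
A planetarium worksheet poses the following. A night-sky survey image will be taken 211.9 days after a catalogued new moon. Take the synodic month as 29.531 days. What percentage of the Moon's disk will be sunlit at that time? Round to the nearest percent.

211.9 d spans 7 complete synodic months (7 × 29.531 = 206.72 d) plus 5.18 d.
Elongation θ = 360° × 5.18/29.531 ≈ 63.2°.
cos 63.2° = 0.451, so f = (1 − 0.451)/2 = 0.274, so 27%.

27%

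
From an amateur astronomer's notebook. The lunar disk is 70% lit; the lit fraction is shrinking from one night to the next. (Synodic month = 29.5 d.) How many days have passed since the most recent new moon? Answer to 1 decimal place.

20.2 days

Invert f = (1 − cos θ)/2 to get cos θ = 1 − 2(0.70) = -0.400, hence θ₀ = arccos -0.400 = 113.6°.
A waning Moon lies in 180°–360°, so θ = 360° − 113.6° = 246.4°.
At 360°/29.5 d per day, 246.4° corresponds to 20.19 days.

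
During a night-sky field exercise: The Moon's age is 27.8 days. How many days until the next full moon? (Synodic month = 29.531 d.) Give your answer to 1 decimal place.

Full moon is 0.5 of the way through the cycle: age 0.5 × 29.531 = 14.765 d.
This lunation's full moon (14.765 d) has passed, so add one period: 44.296 − 27.8 = 16.496 days.

16.5 days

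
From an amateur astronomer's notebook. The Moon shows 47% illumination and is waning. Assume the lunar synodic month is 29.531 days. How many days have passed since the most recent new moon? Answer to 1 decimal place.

From f = (1 − cos θ)/2: cos θ = 1 − 2×0.47 = 0.060; arccos → 86.6°.
Waning ⇒ past full, so θ = 360° − 86.6° = 273.4°.
At 360°/29.531 d per day, 273.4° corresponds to 22.43 days.

22.4 days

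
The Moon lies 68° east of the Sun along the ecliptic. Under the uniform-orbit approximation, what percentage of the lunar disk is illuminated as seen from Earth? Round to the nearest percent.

31%

Half-versine of 68°: (1 − 0.375)/2 = 0.313, i.e. 31%.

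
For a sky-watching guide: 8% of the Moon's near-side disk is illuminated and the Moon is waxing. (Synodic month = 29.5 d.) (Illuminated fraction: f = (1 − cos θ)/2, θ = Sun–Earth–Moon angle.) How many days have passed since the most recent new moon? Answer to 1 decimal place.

From f = (1 − cos θ)/2: cos θ = 1 − 2×0.08 = 0.840; arccos → 32.9°.
Before full moon the principal value applies: θ = 32.9°.
Age = 29.5 × 32.9°/360° ≈ 2.69 days.

2.7 days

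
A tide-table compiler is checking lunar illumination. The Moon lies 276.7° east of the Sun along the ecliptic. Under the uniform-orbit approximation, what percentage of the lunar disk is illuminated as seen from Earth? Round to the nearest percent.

44%

cos 276.7° = 0.117, so f = (1 − 0.117)/2 = 0.442, i.e. 44%.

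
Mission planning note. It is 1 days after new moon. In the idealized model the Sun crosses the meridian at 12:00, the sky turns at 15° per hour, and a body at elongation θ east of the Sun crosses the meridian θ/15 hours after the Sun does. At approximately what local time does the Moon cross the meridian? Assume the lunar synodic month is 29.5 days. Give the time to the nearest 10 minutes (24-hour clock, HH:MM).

The Moon has covered 1/29.5 of its cycle, so θ ≈ 360° × 1/29.5 = 12.2°.
The Moon trails the Sun by θ/15 = 12.2/15 ≈ 0.81 hours.
12:00 + 0.814 h ≈ 12:49 → 12:50 to the nearest ten minutes.

12:50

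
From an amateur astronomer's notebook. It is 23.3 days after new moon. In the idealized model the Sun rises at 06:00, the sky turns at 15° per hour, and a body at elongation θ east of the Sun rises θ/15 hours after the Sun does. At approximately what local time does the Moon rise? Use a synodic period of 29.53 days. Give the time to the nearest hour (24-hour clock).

The Moon has covered 23.3/29.53 of its cycle, so θ ≈ 360° × 23.3/29.53 = 284.1°.
The Moon trails the Sun by θ/15 = 284.1/15 ≈ 18.94 hours.
06:00 + 18.94 h ≈ 00:56 → 01:00 to the nearest hour.

01:00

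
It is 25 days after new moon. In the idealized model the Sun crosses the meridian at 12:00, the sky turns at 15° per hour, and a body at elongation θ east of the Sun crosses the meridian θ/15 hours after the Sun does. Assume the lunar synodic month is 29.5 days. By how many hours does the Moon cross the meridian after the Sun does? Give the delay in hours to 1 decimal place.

20.3 h

Phase angle: θ = 360°·(25 d)/(29.5 d) = 305.1°.
Delay after the Sun = 305.1° / (15°/h) ≈ 20.34 h.
So the Moon crosses the meridian 20.34 h after the Sun.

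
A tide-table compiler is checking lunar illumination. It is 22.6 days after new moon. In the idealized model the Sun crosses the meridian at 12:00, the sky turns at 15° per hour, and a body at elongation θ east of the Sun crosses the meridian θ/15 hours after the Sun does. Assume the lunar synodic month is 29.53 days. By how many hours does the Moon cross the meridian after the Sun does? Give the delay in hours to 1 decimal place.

Elongation θ = 360° × 22.6/29.53 ≈ 275.5°.
At 15° of sky rotation per hour, 275.5° corresponds to a 18.37 h lag.
So the Moon crosses the meridian 18.37 h after the Sun.

18.4 h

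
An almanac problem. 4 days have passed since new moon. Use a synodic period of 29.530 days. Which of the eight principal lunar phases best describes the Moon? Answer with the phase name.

At 4/29.530 of the cycle, θ ≈ 49° — the waxing crescent range.

waxing crescent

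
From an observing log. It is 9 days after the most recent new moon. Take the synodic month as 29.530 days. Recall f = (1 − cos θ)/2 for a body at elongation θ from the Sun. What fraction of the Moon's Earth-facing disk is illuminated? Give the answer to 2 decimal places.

The Moon has covered 9/29.530 of its cycle, so θ ≈ 360° × 9/29.530 = 109.7°.
cos 109.7° = (-0.337), so f = (1 − (-0.337))/2 = 0.669.

0.67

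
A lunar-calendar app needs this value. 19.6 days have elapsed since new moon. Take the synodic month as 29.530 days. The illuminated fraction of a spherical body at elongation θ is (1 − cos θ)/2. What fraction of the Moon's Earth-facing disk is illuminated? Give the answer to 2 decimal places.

0.76

The Moon has covered 19.6/29.530 of its cycle, so θ ≈ 360° × 19.6/29.530 = 238.9°.
With cos θ = (-0.516), the lit fraction is (1 − (-0.516))/2 ≈ 0.758.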